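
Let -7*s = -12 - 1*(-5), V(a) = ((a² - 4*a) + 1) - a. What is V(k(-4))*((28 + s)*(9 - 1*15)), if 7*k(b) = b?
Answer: -35670/49 ≈ -727.96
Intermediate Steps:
k(b) = b/7
V(a) = 1 + a² - 5*a (V(a) = (1 + a² - 4*a) - a = 1 + a² - 5*a)
s = 1 (s = -(-12 - 1*(-5))/7 = -(-12 + 5)/7 = -⅐*(-7) = 1)
V(k(-4))*((28 + s)*(9 - 1*15)) = (1 + ((⅐)*(-4))² - 5*(-4)/7)*((28 + 1)*(9 - 1*15)) = (1 + (-4/7)² - 5*(-4/7))*(29*(9 - 15)) = (1 + 16/49 + 20/7)*(29*(-6)) = (205/49)*(-174) = -35670/49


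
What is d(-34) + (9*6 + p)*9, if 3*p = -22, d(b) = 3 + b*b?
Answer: 1579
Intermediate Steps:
d(b) = 3 + b²
p = -22/3 (p = (⅓)*(-22) = -22/3 ≈ -7.3333)
d(-34) + (9*6 + p)*9 = (3 + (-34)²) + (9*6 - 22/3)*9 = (3 + 1156) + (54 - 22/3)*9 = 1159 + (140/3)*9 = 1159 + 420 = 1579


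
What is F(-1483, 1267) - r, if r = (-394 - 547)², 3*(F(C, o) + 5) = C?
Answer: -2657941/3 ≈ -8.8598e+5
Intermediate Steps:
F(C, o) = -5 + C/3
r = 885481 (r = (-941)² = 885481)
F(-1483, 1267) - r = (-5 + (⅓)*(-1483)) - 1*885481 = (-5 - 1483/3) - 885481 = -1498/3 - 885481 = -2657941/3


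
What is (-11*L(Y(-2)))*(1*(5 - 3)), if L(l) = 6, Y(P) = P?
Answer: -132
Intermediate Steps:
(-11*L(Y(-2)))*(1*(5 - 3)) = (-11*6)*(1*(5 - 3)) = -66*2 = -132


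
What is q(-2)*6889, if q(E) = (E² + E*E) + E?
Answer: 41334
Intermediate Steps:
q(E) = E + 2*E² (q(E) = (E² + E²) + E = 2*E² + E = E + 2*E²)
q(-2)*6889 = -2*(1 + 2*(-2))*6889 = -2*(1 - 4)*6889 = -2*(-3)*6889 = 6*6889 = 41334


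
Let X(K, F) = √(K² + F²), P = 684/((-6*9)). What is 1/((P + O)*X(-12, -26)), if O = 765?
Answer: 3*√205/925370 ≈ 4.6418e-5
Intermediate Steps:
P = -38/3 (P = 684/(-54) = 684*(-1/54) = -38/3 ≈ -12.667)
X(K, F) = √(F² + K²)
1/((P + O)*X(-12, -26)) = 1/((-38/3 + 765)*(√((-26)² + (-12)²))) = 1/((2257/3)*(√(676 + 144))) = 3/(2257*(√820)) = 3/(2257*((2*√205))) = 3*(√205/410)/2257 = 3*√205/925370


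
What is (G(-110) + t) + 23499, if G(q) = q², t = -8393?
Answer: 27206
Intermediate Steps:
(G(-110) + t) + 23499 = ((-110)² - 8393) + 23499 = (12100 - 8393) + 23499 = 3707 + 23499 = 27206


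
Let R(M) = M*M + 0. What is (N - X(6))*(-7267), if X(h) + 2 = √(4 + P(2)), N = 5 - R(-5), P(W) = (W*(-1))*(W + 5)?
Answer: 130806 + 7267*I*√10 ≈ 1.3081e+5 + 22980.0*I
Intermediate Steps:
P(W) = -W*(5 + W) (P(W) = (-W)*(5 + W) = -W*(5 + W))
R(M) = M² (R(M) = M² + 0 = M²)
N = -20 (N = 5 - 1*(-5)² = 5 - 1*25 = 5 - 25 = -20)
X(h) = -2 + I*√10 (X(h) = -2 + √(4 - 1*2*(5 + 2)) = -2 + √(4 - 1*2*7) = -2 + √(4 - 14) = -2 + √(-10) = -2 + I*√10)
(N - X(6))*(-7267) = (-20 - (-2 + I*√10))*(-7267) = (-20 + (2 - I*√10))*(-7267) = (-18 - I*√10)*(-7267) = 130806 + 7267*I*√10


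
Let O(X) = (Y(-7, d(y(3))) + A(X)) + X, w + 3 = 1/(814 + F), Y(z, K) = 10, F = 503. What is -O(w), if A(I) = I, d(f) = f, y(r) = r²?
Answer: -5270/1317 ≈ -4.0015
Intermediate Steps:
w = -3950/1317 (w = -3 + 1/(814 + 503) = -3 + 1/1317 = -3950/1317 ≈ -2.9992)
O(X) = 10 + 2*X (O(X) = (10 + X) + X = 10 + 2*X)
-O(w) = -(10 + 2*(-3950/1317)) = -(10 - 7900/1317) = -1*5270/1317 = -5270/1317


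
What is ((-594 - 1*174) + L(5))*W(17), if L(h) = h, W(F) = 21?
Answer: -16023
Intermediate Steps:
((-594 - 1*174) + L(5))*W(17) = ((-594 - 1*174) + 5)*21 = ((-594 - 174) + 5)*21 = (-768 + 5)*21 = -763*21 = -16023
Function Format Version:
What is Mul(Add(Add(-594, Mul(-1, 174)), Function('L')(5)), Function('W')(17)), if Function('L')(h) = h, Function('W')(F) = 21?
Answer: -16023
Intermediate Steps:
Mul(Add(Add(-594, Mul(-1, 174)), Function('L')(5)), Function('W')(17)) = Mul(Add(Add(-594, Mul(-1, 174)), 5), 21) = Mul(Add(Add(-594, -174), 5), 21) = Mul(Add(-768, 5), 21) = Mul(-763, 21) = -16023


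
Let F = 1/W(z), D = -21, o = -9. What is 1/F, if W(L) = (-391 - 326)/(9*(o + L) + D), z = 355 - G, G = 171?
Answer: -239/518 ≈ -0.46139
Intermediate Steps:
z = 184 (z = 355 - 1*171 = 355 - 171 = 184)
W(L) = -717/(-102 + 9*L) (W(L) = (-391 - 326)/(9*(-9 + L) - 21) = -717/((-81 + 9*L) - 21) = -717/(-102 + 9*L))
F = -518/239 (F = 1/(-239/(-34 + 3*184)) = 1/(-239/(-34 + 552)) = 1/(-239/518) = -518/239 ≈ -2.1674)
1/F = 1/(-518/239) = -239/518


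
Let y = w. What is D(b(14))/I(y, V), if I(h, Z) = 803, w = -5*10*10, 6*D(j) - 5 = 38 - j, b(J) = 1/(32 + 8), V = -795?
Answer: 573/64240 ≈ 0.0089197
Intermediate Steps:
b(J) = 1/40
D(j) = 43/6 - j/6 (D(j) = 5/6 + (38 - j)/6 = 5/6 + (19/3 - j/6) = 43/6 - j/6)
w = -500 (w = -50*10 = -500)
y = -500
D(b(14))/I(y, V) = (43/6 - 1/6*1/40)/803 = (43/6 - 1/240)*(1/803) = (573/80)*(1/803) = 573/64240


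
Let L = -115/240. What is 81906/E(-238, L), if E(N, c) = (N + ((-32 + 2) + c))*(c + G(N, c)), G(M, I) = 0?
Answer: 188711424/296401 ≈ 636.68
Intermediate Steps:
L = -23/48 (L = -115*1/240 = -23/48 ≈ -0.47917)
E(N, c) = c*(-30 + N + c) (E(N, c) = (N + ((-32 + 2) + c))*(c + 0) = (N + (-30 + c))*c = (-30 + N + c)*c = c*(-30 + N + c))
81906/E(-238, L) = 81906/((-23*(-30 - 238 - 23/48)/48)) = 81906/((-23/48*(-12887/48))) = 81906/(296401/2304) = 81906*(2304/296401) = 188711424/296401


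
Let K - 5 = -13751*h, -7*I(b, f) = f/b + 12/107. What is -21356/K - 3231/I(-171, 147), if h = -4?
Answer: -7588098396751/250786031 ≈ -30257.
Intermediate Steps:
I(b, f) = -12/749 - f/(7*b) (I(b, f) = -(f/b + 12/107)/7 = -(12/107 + f/b)/7 = -12/749 - f/(7*b))
K = 55009 (K = 5 - 13751*(-4) = 5 + 55004 = 55009)
-21356/K - 3231/I(-171, 147) = -21356/55009 - 3231/(-12/749 - 1/7*147/(-171)) = -21356*1/55009 - 3231/(-12/749 - 1/7*147*(-1/171)) = -21356/55009 - 3231/(-12/749 + 7/57) = -21356/55009 - 3231/4559/42693 = -21356/55009 - 3231*42693/4559 = -21356/55009 - 137941083/4559 = -7588098396751/250786031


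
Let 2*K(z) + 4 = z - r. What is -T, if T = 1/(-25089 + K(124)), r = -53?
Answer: 2/50005 ≈ 3.9996e-5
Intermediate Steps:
K(z) = 49/2 + z/2 (K(z) = -2 + (z - 1*(-53))/2 = -2 + (z + 53)/2 = -2 + (53 + z)/2 = -2 + (53/2 + z/2) = 49/2 + z/2)
T = -2/50005 (T = 1/(-25089 + (49/2 + (½)*124)) = 1/(-25089 + (49/2 + 62)) = 1/(-25089 + 173/2) = 1/(-50005/2) = -2/50005 ≈ -3.9996e-5)
-T = -1*(-2/50005) = 2/50005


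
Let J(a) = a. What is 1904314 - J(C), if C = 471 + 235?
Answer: 1903608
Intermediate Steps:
C = 706
1904314 - J(C) = 1904314 - 1*706 = 1904314 - 706 = 1903608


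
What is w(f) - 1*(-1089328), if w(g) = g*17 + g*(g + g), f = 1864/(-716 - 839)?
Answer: 2633980011352/2418025 ≈ 1.0893e+6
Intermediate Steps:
f = -1864/1555 (f = 1864/(-1555) = 1864*(-1/1555) = -1864/1555 ≈ -1.1987)
w(g) = 2*g**2 + 17*g (w(g) = 17*g + g*(2*g) = 17*g + 2*g**2 = 2*g**2 + 17*g)
w(f) - 1*(-1089328) = -1864*(17 + 2*(-1864/1555))/1555 - 1*(-1089328) = -1864*(17 - 3728/1555)/1555 + 1089328 = -1864/1555*22707/1555 + 1089328 = -42325848/2418025 + 1089328 = 2633980011352/2418025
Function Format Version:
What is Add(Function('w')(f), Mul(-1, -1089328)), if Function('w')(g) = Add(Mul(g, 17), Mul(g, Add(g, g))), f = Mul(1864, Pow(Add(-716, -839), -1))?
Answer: Rational(2633980011352, 2418025) ≈ 1.0893e+6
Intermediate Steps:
f = Rational(-1864, 1555) (f = Mul(1864, Pow(-1555, -1)) = Mul(1864, Rational(-1, 1555)) = Rational(-1864, 1555) ≈ -1.1987)
Function('w')(g) = Add(Mul(2, Pow(g, 2)), Mul(17, g)) (Function('w')(g) = Add(Mul(17, g), Mul(g, Mul(2, g))) = Add(Mul(17, g), Mul(2, Pow(g, 2))) = Add(Mul(2, Pow(g, 2)), Mul(17, g)))
Add(Function('w')(f), Mul(-1, -1089328)) = Add(Mul(Rational(-1864, 1555), Add(17, Mul(2, Rational(-1864, 1555)))), Mul(-1, -1089328)) = Add(Mul(Rational(-1864, 1555), Add(17, Rational(-3728, 1555))), 1089328) = Add(Mul(Rational(-1864, 1555), Rational(22707, 1555)), 1089328) = Add(Rational(-42325848, 2418025), 1089328) = Rational(2633980011352, 2418025)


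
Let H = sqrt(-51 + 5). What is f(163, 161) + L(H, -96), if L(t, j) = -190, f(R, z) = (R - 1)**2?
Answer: 26054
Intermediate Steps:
H = I*sqrt(46) (H = sqrt(-46) = I*sqrt(46) ≈ 6.7823*I)
f(R, z) = (-1 + R)**2
f(163, 161) + L(H, -96) = (-1 + 163)**2 - 190 = 162**2 - 190 = 26244 - 190 = 26054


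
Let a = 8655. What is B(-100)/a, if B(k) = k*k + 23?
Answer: 3341/2885 ≈ 1.1581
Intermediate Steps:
B(k) = 23 + k² (B(k) = k² + 23 = 23 + k²)
B(-100)/a = (23 + (-100)²)/8655 = (23 + 10000)*(1/8655) = 10023*(1/8655) = 3341/2885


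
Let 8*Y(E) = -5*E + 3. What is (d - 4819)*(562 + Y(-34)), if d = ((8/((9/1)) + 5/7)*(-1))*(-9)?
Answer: -2804068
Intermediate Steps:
Y(E) = 3/8 - 5*E/8 (Y(E) = (-5*E + 3)/8 = (3 - 5*E)/8 = 3/8 - 5*E/8)
d = 101/7 (d = ((8/((9*1)) + 5*(⅐))*(-1))*(-9) = ((8/9 + 5/7)*(-1))*(-9) = ((101/63)*(-1))*(-9) = -101/63*(-9) = 101/7 ≈ 14.429)
(d - 4819)*(562 + Y(-34)) = (101/7 - 4819)*(562 + (3/8 - 5/8*(-34))) = -33632*(562 + (3/8 + 85/4))/7 = -33632*(562 + 173/8)/7 = -33632/7*4669/8 = -2804068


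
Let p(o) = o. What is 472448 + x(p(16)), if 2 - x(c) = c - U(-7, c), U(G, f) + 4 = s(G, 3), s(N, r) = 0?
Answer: 472430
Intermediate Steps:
U(G, f) = -4 (U(G, f) = -4 + 0 = -4)
x(c) = -2 - c (x(c) = 2 - (c - 1*(-4)) = 2 - (c + 4) = 2 - (4 + c) = 2 + (-4 - c) = -2 - c)
472448 + x(p(16)) = 472448 + (-2 - 1*16) = 472448 + (-2 - 16) = 472448 - 18 = 472430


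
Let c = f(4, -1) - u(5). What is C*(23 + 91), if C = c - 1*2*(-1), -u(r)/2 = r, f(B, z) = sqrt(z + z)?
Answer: 1368 + 114*I*sqrt(2) ≈ 1368.0 + 161.22*I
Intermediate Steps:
f(B, z) = sqrt(2)*sqrt(z) (f(B, z) = sqrt(2*z) = sqrt(2)*sqrt(z))
u(r) = -2*r
c = 10 + I*sqrt(2) (c = sqrt(2)*sqrt(-1) - (-2)*5 = sqrt(2)*I - 1*(-10) = I*sqrt(2) + 10 = 10 + I*sqrt(2) ≈ 10.0 + 1.4142*I)
C = 12 + I*sqrt(2) (C = (10 + I*sqrt(2)) - 1*2*(-1) = (10 + I*sqrt(2)) - 2*(-1) = (10 + I*sqrt(2)) + 2 = 12 + I*sqrt(2) ≈ 12.0 + 1.4142*I)
C*(23 + 91) = (12 + I*sqrt(2))*(23 + 91) = (12 + I*sqrt(2))*114 = 1368 + 114*I*sqrt(2)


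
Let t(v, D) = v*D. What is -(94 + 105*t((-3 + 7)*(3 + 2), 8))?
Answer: -16894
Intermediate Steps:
t(v, D) = D*v
-(94 + 105*t((-3 + 7)*(3 + 2), 8)) = -(94 + 105*(8*((-3 + 7)*(3 + 2)))) = -(94 + 105*(8*(4*5))) = -(94 + 105*(8*20)) = -(94 + 105*160) = -(94 + 16800) = -1*16894 = -16894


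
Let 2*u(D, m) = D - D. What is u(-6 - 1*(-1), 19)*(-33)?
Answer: 0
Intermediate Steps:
u(D, m) = 0 (u(D, m) = (D - D)/2 = (½)*0 = 0)
u(-6 - 1*(-1), 19)*(-33) = 0*(-33) = 0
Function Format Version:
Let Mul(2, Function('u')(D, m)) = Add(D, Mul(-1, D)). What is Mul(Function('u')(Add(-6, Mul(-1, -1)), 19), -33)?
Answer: 0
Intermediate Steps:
Function('u')(D, m) = 0 (Function('u')(D, m) = Mul(Rational(1, 2), Add(D, Mul(-1, D))) = Mul(Rational(1, 2), 0) = 0)
Mul(Function('u')(Add(-6, Mul(-1, -1)), 19), -33) = Mul(0, -33) = 0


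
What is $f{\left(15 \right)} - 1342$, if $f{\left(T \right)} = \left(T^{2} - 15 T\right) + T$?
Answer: $-1327$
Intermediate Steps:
$f{\left(T \right)} = T^{2} - 14 T$
$f{\left(15 \right)} - 1342 = 15 \left(-14 + 15\right) - 1342 = 15 \cdot 1 - 1342 = 15 - 1342 = -1327$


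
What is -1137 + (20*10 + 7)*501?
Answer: 102570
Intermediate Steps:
-1137 + (20*10 + 7)*501 = -1137 + (200 + 7)*501 = -1137 + 207*501 = -1137 + 103707 = 102570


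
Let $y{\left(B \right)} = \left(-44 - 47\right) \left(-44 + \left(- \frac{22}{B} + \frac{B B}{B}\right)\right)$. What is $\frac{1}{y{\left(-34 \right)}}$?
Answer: $\frac{17}{119665} \approx 0.00014206$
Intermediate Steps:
$y{\left(B \right)} = 4004 - 91 B + \frac{2002}{B}$ ($y{\left(B \right)} = - 91 \left(-44 - \left(\frac{22}{B} - \frac{B^{2}}{B}\right)\right) = - 91 \left(-44 + \left(- \frac{22}{B} + B\right)\right) = - 91 \left(-44 + \left(B - \frac{22}{B}\right)\right) = - 91 \left(-44 + B - \frac{22}{B}\right) = 4004 - 91 B + \frac{2002}{B}$)
$\frac{1}{y{\left(-34 \right)}} = \frac{1}{4004 - -3094 + \frac{2002}{-34}} = \frac{1}{4004 + 3094 + 2002 \left(- \frac{1}{34}\right)} = \frac{1}{4004 + 3094 - \frac{1001}{17}} = \frac{1}{\frac{119665}{17}} = \frac{17}{119665}$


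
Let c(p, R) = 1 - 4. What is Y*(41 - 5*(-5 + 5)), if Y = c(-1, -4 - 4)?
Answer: -123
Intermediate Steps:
c(p, R) = -3
Y = -3
Y*(41 - 5*(-5 + 5)) = -3*(41 - 5*(-5 + 5)) = -3*(41 - 5*0) = -3*(41 + 0) = -3*41 = -123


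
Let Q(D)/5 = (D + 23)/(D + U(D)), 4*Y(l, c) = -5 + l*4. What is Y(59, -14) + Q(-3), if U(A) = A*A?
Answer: 893/12 ≈ 74.417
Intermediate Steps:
U(A) = A²
Y(l, c) = -5/4 + l (Y(l, c) = (-5 + l*4)/4 = (-5 + 4*l)/4 = -5/4 + l)
Q(D) = 5*(23 + D)/(D + D²) (Q(D) = 5*((D + 23)/(D + D²)) = 5*((23 + D)/(D + D²)) = 5*(23 + D)/(D + D²))
Y(59, -14) + Q(-3) = (-5/4 + 59) + 5*(23 - 3)/(-3*(1 - 3)) = 231/4 + 5*(-⅓)*20/(-2) = 231/4 + 5*(-⅓)*(-½)*20 = 231/4 + 50/3 = 893/12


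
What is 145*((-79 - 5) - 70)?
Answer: -22330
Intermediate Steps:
145*((-79 - 5) - 70) = 145*(-84 - 70) = 145*(-154) = -22330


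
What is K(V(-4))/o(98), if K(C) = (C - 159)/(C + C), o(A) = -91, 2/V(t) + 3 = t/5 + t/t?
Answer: -43/35 ≈ -1.2286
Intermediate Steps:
V(t) = 2/(-2 + t/5) (V(t) = 2/(-3 + (t/5 + t/t)) = 2/(-3 + (t*(⅕) + 1)) = 2/(-3 + (t/5 + 1)) = 2/(-3 + (1 + t/5)) = 2/(-2 + t/5))
K(C) = (-159 + C)/(2*C) (K(C) = (-159 + C)/((2*C)) = (-159 + C)*(1/(2*C)) = (-159 + C)/(2*C))
K(V(-4))/o(98) = ((-159 + 10/(-10 - 4))/(2*((10/(-10 - 4)))))/(-91) = ((-159 + 10/(-14))/(2*((10/(-14)))))*(-1/91) = ((-159 + 10*(-1/14))/(2*((10*(-1/14)))))*(-1/91) = ((-159 - 5/7)/(2*(-5/7)))*(-1/91) = ((½)*(-7/5)*(-1118/7))*(-1/91) = (559/5)*(-1/91) = -43/35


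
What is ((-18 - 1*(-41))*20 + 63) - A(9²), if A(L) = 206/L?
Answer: 42157/81 ≈ 520.46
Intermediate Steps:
((-18 - 1*(-41))*20 + 63) - A(9²) = ((-18 - 1*(-41))*20 + 63) - 206/(9²) = ((-18 + 41)*20 + 63) - 206/81 = (23*20 + 63) - 206/81 = (460 + 63) - 1*206/81 = 523 - 206/81 = 42157/81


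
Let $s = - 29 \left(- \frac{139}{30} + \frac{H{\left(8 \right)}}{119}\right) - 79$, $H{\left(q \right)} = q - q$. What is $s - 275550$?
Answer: $- \frac{8264839}{30} \approx -2.7549 \cdot 10^{5}$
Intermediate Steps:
$H{\left(q \right)} = 0$
$s = \frac{1661}{30}$ ($s = - 29 \left(- \frac{139}{30} + \frac{0}{119}\right) - 79 = - 29 \left(\left(-139\right) \frac{1}{30} + 0 \cdot \frac{1}{119}\right) - 79 = - 29 \left(- \frac{139}{30} + 0\right) - 79 = \left(-29\right) \left(- \frac{139}{30}\right) - 79 = \frac{4031}{30} - 79 = \frac{1661}{30} \approx 55.367$)
$s - 275550 = \frac{1661}{30} - 275550 = - \frac{8264839}{30}$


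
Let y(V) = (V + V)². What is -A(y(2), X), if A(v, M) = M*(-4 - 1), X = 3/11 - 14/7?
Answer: -95/11 ≈ -8.6364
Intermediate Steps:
X = -19/11 (X = 3*(1/11) - 14*⅐ = 3/11 - 2 = -19/11 ≈ -1.7273)
y(V) = 4*V² (y(V) = (2*V)² = 4*V²)
A(v, M) = -5*M (A(v, M) = M*(-5) = -5*M)
-A(y(2), X) = -(-5)*(-19)/11 = -1*95/11 = -95/11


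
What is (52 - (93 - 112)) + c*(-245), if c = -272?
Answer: 66711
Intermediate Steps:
(52 - (93 - 112)) + c*(-245) = (52 - (93 - 112)) - 272*(-245) = (52 - 1*(-19)) + 66640 = (52 + 19) + 66640 = 71 + 66640 = 66711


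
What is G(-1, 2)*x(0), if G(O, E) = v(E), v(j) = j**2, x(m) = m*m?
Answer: 0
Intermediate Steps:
x(m) = m**2
G(O, E) = E**2
G(-1, 2)*x(0) = 2**2*0**2 = 4*0 = 0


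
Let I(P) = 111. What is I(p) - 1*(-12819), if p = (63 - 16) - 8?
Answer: 12930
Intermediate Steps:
p = 39 (p = 47 - 8 = 39)
I(p) - 1*(-12819) = 111 - 1*(-12819) = 111 + 12819 = 12930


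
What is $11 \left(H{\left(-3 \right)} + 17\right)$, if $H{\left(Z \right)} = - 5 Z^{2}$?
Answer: $-308$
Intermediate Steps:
$11 \left(H{\left(-3 \right)} + 17\right) = 11 \left(- 5 \left(-3\right)^{2} + 17\right) = 11 \left(\left(-5\right) 9 + 17\right) = 11 \left(-45 + 17\right) = 11 \left(-28\right) = -308$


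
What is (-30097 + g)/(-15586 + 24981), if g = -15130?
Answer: -45227/9395 ≈ -4.8139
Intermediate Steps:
(-30097 + g)/(-15586 + 24981) = (-30097 - 15130)/(-15586 + 24981) = -45227/9395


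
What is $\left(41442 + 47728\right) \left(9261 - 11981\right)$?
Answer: $-242542400$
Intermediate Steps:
$\left(41442 + 47728\right) \left(9261 - 11981\right) = 89170 \left(-2720\right) = -242542400$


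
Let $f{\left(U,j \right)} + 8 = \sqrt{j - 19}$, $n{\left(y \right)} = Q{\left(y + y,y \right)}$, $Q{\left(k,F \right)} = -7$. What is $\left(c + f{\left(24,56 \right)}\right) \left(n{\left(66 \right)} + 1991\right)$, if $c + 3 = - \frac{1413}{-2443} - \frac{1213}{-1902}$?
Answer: $- \frac{45097868512}{2323293} + 1984 \sqrt{37} \approx -7343.0$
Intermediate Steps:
$n{\left(y \right)} = -7$
$c = - \frac{8288873}{4646586}$ ($c = -3 - \left(- \frac{1413}{2443} - \frac{1213}{1902}\right) = -3 - - \frac{5650885}{4646586} = -3 + \left(\frac{1413}{2443} + \frac{1213}{1902}\right) = -3 + \frac{5650885}{4646586} = - \frac{8288873}{4646586} \approx -1.7839$)
$f{\left(U,j \right)} = -8 + \sqrt{-19 + j}$ ($f{\left(U,j \right)} = -8 + \sqrt{j - 19} = -8 + \sqrt{-19 + j}$)
$\left(c + f{\left(24,56 \right)}\right) \left(n{\left(66 \right)} + 1991\right) = \left(- \frac{8288873}{4646586} - \left(8 - \sqrt{-19 + 56}\right)\right) \left(-7 + 1991\right) = \left(- \frac{8288873}{4646586} - \left(8 - \sqrt{37}\right)\right) 1984 = \left(- \frac{45461561}{4646586} + \sqrt{37}\right) 1984 = - \frac{45097868512}{2323293} + 1984 \sqrt{37}$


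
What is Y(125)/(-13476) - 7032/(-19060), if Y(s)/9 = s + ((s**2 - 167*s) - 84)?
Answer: 82359591/21404380 ≈ 3.8478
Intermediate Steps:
Y(s) = -756 - 1494*s + 9*s**2 (Y(s) = 9*(s + ((s**2 - 167*s) - 84)) = 9*(s + (-84 + s**2 - 167*s)) = 9*(-84 + s**2 - 166*s) = -756 - 1494*s + 9*s**2)
Y(125)/(-13476) - 7032/(-19060) = (-756 - 1494*125 + 9*125**2)/(-13476) - 7032/(-19060) = (-756 - 186750 + 9*15625)*(-1/13476) - 7032*(-1/19060) = (-756 - 186750 + 140625)*(-1/13476) + 1758/4765 = -46881*(-1/13476) + 1758/4765 = 15627/4492 + 1758/4765 = 82359591/21404380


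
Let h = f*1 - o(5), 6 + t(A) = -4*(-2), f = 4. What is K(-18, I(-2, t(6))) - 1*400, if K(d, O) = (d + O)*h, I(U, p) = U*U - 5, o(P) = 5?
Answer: -381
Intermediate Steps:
t(A) = 2 (t(A) = -6 - 4*(-2) = -6 + 8 = 2)
I(U, p) = -5 + U**2 (I(U, p) = U**2 - 5 = -5 + U**2)
h = -1 (h = 4*1 - 1*5 = 4 - 5 = -1)
K(d, O) = -O - d (K(d, O) = (d + O)*(-1) = (O + d)*(-1) = -O - d)
K(-18, I(-2, t(6))) - 1*400 = (-(-5 + (-2)**2) - 1*(-18)) - 1*400 = (-(-5 + 4) + 18) - 400 = (-1*(-1) + 18) - 400 = (1 + 18) - 400 = 19 - 400 = -381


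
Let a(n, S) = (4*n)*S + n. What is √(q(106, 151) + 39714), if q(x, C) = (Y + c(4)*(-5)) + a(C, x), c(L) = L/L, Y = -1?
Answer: √103883 ≈ 322.31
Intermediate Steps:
c(L) = 1
a(n, S) = n + 4*S*n (a(n, S) = 4*S*n + n = n + 4*S*n)
q(x, C) = -6 + C*(1 + 4*x) (q(x, C) = (-1 + 1*(-5)) + C*(1 + 4*x) = (-1 - 5) + C*(1 + 4*x) = -6 + C*(1 + 4*x))
√(q(106, 151) + 39714) = √((-6 + 151*(1 + 4*106)) + 39714) = √((-6 + 151*(1 + 424)) + 39714) = √((-6 + 151*425) + 39714) = √((-6 + 64175) + 39714) = √(64169 + 39714) = √103883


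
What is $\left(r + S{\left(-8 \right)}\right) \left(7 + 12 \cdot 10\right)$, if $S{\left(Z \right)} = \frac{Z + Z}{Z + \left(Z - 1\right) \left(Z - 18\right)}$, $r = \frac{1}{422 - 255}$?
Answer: $- \frac{155321}{18871} \approx -8.2307$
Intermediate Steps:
$r = \frac{1}{167} \approx 0.005988$
$S{\left(Z \right)} = \frac{2 Z}{Z + \left(-1 + Z\right) \left(-18 + Z\right)}$
$\left(r + S{\left(-8 \right)}\right) \left(7 + 12 \cdot 10\right) = \left(\frac{1}{167} + 2 \left(-8\right) \frac{1}{18 + \left(-8\right)^{2} - -144}\right) \left(7 + 12 \cdot 10\right) = \left(\frac{1}{167} + 2 \left(-8\right) \frac{1}{18 + 64 + 144}\right) \left(7 + 120\right) = \left(\frac{1}{167} + 2 \left(-8\right) \frac{1}{226}\right) 127 = \left(\frac{1}{167} - \frac{8}{113}\right) 127 = \left(- \frac{1223}{18871}\right) 127 = - \frac{155321}{18871}$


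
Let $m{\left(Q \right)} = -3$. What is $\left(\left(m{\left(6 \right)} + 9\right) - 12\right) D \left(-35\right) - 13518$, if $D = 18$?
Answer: $-9738$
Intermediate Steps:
$\left(\left(m{\left(6 \right)} + 9\right) - 12\right) D \left(-35\right) - 13518 = \left(\left(-3 + 9\right) - 12\right) 18 \left(-35\right) - 13518 = \left(6 - 12\right) 18 \left(-35\right) - 13518 = \left(-6\right) 18 \left(-35\right) - 13518 = \left(-108\right) \left(-35\right) - 13518 = 3780 - 13518 = -9738$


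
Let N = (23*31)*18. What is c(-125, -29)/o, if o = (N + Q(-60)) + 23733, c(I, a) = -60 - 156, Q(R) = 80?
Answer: -216/36647 ≈ -0.0058941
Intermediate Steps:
N = 12834 (N = 713*18 = 12834)
c(I, a) = -216
o = 36647 (o = (12834 + 80) + 23733 = 12914 + 23733 = 36647)
c(-125, -29)/o = -216/36647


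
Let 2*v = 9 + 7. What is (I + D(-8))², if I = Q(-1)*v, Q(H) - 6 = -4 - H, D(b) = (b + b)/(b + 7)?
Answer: 1600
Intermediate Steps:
v = 8 (v = (9 + 7)/2 = (½)*16 = 8)
D(b) = 2*b/(7 + b) (D(b) = (2*b)/(7 + b) = 2*b/(7 + b))
Q(H) = 2 - H (Q(H) = 6 + (-4 - H) = 2 - H)
I = 24 (I = (2 - 1*(-1))*8 = (2 + 1)*8 = 3*8 = 24)
(I + D(-8))² = (24 + 2*(-8)/(7 - 8))² = (24 + 2*(-8)/(-1))² = (24 + 2*(-8)*(-1))² = (24 + 16)² = 40² = 1600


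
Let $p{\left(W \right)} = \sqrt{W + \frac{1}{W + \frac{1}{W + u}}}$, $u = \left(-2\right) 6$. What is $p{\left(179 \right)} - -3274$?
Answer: $3274 + \frac{3 \sqrt{17774284838}}{29894} \approx 3287.4$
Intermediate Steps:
$u = -12$
$p{\left(W \right)} = \sqrt{W + \frac{1}{W + \frac{1}{-12 + W}}}$ ($p{\left(W \right)} = \sqrt{W + \frac{1}{W + \frac{1}{W - 12}}} = \sqrt{W + \frac{1}{W + \frac{1}{-12 + W}}}$)
$p{\left(179 \right)} - -3274 = \sqrt{179 + \frac{1}{179 + \frac{1}{-12 + 179}}} - -3274 = \sqrt{179 + \frac{1}{179 + \frac{1}{167}}} + 3274 = \sqrt{179 + \frac{1}{\frac{29894}{167}}} + 3274 = \sqrt{179 + \frac{167}{29894}} + 3274 = \sqrt{\frac{5351193}{29894}} + 3274 = \frac{3 \sqrt{17774284838}}{29894} + 3274 = 3274 + \frac{3 \sqrt{17774284838}}{29894}$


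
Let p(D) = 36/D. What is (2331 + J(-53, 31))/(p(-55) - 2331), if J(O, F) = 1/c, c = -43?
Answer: -5512760/5514363 ≈ -0.99971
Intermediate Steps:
J(O, F) = -1/43 (J(O, F) = 1/(-43) = -1/43)
(2331 + J(-53, 31))/(p(-55) - 2331) = (2331 - 1/43)/(36/(-55) - 2331) = 100232/(43*(36*(-1/55) - 2331)) = 100232/(43*(-36/55 - 2331)) = 100232/(43*(-128241/55)) = (100232/43)*(-55/128241) = -5512760/5514363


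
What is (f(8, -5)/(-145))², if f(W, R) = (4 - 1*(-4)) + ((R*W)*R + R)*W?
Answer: 2458624/21025 ≈ 116.94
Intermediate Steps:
f(W, R) = 8 + W*(R + W*R²) (f(W, R) = (4 + 4) + (W*R² + R)*W = 8 + (R + W*R²)*W = 8 + W*(R + W*R²))
(f(8, -5)/(-145))² = ((8 - 5*8 + (-5)²*8²)/(-145))² = ((8 - 40 + 25*64)*(-1/145))² = ((8 - 40 + 1600)*(-1/145))² = (1568*(-1/145))² = (-1568/145)² = 2458624/21025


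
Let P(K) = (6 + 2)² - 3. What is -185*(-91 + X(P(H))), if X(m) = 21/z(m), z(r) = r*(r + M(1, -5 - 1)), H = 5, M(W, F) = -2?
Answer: 60585280/3599 ≈ 16834.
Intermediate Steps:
z(r) = r*(-2 + r) (z(r) = r*(r - 2) = r*(-2 + r))
P(K) = 61 (P(K) = 8² - 3 = 64 - 3 = 61)
X(m) = 21/(m*(-2 + m)) (X(m) = 21/((m*(-2 + m))) = 21*(1/(m*(-2 + m))) = 21/(m*(-2 + m)))
-185*(-91 + X(P(H))) = -185*(-91 + 21/(61*(-2 + 61))) = -185*(-91 + 21*(1/61)/59) = -185*(-91 + 21*(1/61)*(1/59)) = -185*(-91 + 21/3599) = -185*(-327488/3599) = 60585280/3599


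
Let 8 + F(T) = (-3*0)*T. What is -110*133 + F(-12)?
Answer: -14638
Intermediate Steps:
F(T) = -8 (F(T) = -8 + (-3*0)*T = -8 + 0*T = -8 + 0 = -8)
-110*133 + F(-12) = -110*133 - 8 = -14630 - 8 = -14638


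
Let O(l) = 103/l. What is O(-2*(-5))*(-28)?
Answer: -1442/5 ≈ -288.40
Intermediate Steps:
O(-2*(-5))*(-28) = (103/((-2*(-5))))*(-28) = (103/10)*(-28) = -1442/5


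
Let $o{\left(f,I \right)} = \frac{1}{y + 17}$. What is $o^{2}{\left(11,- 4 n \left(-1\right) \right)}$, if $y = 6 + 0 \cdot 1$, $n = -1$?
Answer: $\frac{1}{529} \approx 0.0018904$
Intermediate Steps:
$y = 6$ ($y = 6 + 0 = 6$)
$o{\left(f,I \right)} = \frac{1}{23}$ ($o{\left(f,I \right)} = \frac{1}{6 + 17} = \frac{1}{23}$)
$o^{2}{\left(11,- 4 n \left(-1\right) \right)} = \left(\frac{1}{23}\right)^{2} = \frac{1}{529}$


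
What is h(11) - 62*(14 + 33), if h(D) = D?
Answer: -2903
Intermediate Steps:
h(11) - 62*(14 + 33) = 11 - 62*(14 + 33) = 11 - 62*47 = 11 - 2914 = -2903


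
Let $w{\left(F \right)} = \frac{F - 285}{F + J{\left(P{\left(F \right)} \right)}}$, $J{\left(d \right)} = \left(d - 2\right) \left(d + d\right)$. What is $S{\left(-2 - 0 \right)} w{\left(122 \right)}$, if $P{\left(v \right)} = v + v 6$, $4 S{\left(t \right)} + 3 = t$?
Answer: $\frac{815}{5821352} \approx 0.00014$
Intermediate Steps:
$S{\left(t \right)} = - \frac{3}{4} + \frac{t}{4}$
$P{\left(v \right)} = 7 v$ ($P{\left(v \right)} = v + 6 v = 7 v$)
$J{\left(d \right)} = 2 d \left(-2 + d\right)$ ($J{\left(d \right)} = \left(-2 + d\right) 2 d = 2 d \left(-2 + d\right)$)
$w{\left(F \right)} = \frac{-285 + F}{F + 14 F \left(-2 + 7 F\right)}$ ($w{\left(F \right)} = \frac{F - 285}{F + 2 \cdot 7 F \left(-2 + 7 F\right)} = \frac{-285 + F}{F + 14 F \left(-2 + 7 F\right)}$)
$S{\left(-2 - 0 \right)} w{\left(122 \right)} = \left(- \frac{3}{4} + \frac{-2 - 0}{4}\right) \frac{-285 + 122}{122 \left(-27 + 98 \cdot 122\right)} = \left(- \frac{3}{4} + \frac{-2 + 0}{4}\right) \frac{1}{122} \frac{1}{-27 + 11956} \left(-163\right) = \left(- \frac{3}{4} + \frac{1}{4} \left(-2\right)\right) \frac{1}{122} \cdot \frac{1}{11929} \left(-163\right) = \left(- \frac{3}{4} - \frac{1}{2}\right) \frac{1}{122} \cdot \frac{1}{11929} \left(-163\right) = \left(- \frac{5}{4}\right) \left(- \frac{163}{1455338}\right) = \frac{815}{5821352}$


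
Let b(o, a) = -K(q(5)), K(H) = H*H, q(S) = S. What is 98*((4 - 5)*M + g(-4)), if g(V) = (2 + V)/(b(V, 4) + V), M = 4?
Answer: -11172/29 ≈ -385.24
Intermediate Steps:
K(H) = H²
b(o, a) = -25 (b(o, a) = -1*5² = -1*25 = -25)
g(V) = (2 + V)/(-25 + V)
98*((4 - 5)*M + g(-4)) = 98*((4 - 5)*4 + (2 - 4)/(-25 - 4)) = 98*(-1*4 - 2/(-29)) = 98*(-4 - 1/29*(-2)) = 98*(-4 + 2/29) = 98*(-114/29) = -11172/29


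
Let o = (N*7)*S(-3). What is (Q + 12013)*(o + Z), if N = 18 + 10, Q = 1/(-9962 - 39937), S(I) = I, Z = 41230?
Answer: 24362305792412/49899 ≈ 4.8823e+8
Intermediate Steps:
Q = -1/49899 (Q = 1/(-49899) = -1/49899 ≈ -2.0040e-5)
N = 28
o = -588 (o = (28*7)*(-3) = 196*(-3) = -588)
(Q + 12013)*(o + Z) = (-1/49899 + 12013)*(-588 + 41230) = (599436686/49899)*40642 = 24362305792412/49899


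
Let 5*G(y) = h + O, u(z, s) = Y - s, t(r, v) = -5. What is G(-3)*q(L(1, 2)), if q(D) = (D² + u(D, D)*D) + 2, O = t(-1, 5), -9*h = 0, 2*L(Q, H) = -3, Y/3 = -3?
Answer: -31/2 ≈ -15.500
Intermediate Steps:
Y = -9 (Y = 3*(-3) = -9)
L(Q, H) = -3/2 (L(Q, H) = (½)*(-3) = -3/2)
h = 0 (h = -⅑*0 = 0)
u(z, s) = -9 - s
O = -5
q(D) = 2 + D² + D*(-9 - D) (q(D) = (D² + (-9 - D)*D) + 2 = (D² + D*(-9 - D)) + 2 = 2 + D² + D*(-9 - D))
G(y) = -1 (G(y) = (0 - 5)/5 = (⅕)*(-5) = -1)
G(-3)*q(L(1, 2)) = -(2 - 9*(-3/2)) = -(2 + 27/2) = -1*31/2 = -31/2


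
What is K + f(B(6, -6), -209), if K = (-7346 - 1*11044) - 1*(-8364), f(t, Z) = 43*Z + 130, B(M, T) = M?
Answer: -18883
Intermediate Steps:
f(t, Z) = 130 + 43*Z
K = -10026 (K = (-7346 - 11044) + 8364 = -18390 + 8364 = -10026)
K + f(B(6, -6), -209) = -10026 + (130 + 43*(-209)) = -10026 + (130 - 8987) = -10026 - 8857 = -18883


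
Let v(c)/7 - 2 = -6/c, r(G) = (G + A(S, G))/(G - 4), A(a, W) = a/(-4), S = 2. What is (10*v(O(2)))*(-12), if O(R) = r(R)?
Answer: -8400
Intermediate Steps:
A(a, W) = -a/4 (A(a, W) = a*(-¼) = -a/4)
r(G) = (-½ + G)/(-4 + G) (r(G) = (G - ¼*2)/(G - 4) = (G - ½)/(-4 + G) = (-½ + G)/(-4 + G))
O(R) = (-½ + R)/(-4 + R)
v(c) = 14 - 42/c (v(c) = 14 + 7*(-6/c) = 14 - 42/c)
(10*v(O(2)))*(-12) = (10*(14 - 42*(-4 + 2)/(-½ + 2)))*(-12) = (10*(14 - 42/((3/2)/(-2))))*(-12) = (10*(14 - 42/((-½*3/2))))*(-12) = (10*(14 - 42/(-¾)))*(-12) = (10*(14 - 42*(-4/3)))*(-12) = (10*(14 + 56))*(-12) = (10*70)*(-12) = 700*(-12) = -8400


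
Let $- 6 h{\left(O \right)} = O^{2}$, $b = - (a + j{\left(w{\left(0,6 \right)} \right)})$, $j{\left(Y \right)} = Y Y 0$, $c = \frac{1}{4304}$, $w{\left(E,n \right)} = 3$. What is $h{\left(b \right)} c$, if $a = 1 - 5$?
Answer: $- \frac{1}{1614} \approx -0.00061958$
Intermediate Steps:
$c = \frac{1}{4304} \approx 0.00023234$
$a = -4$
$j{\left(Y \right)} = 0$ ($j{\left(Y \right)} = Y^{2} \cdot 0 = 0$)
$b = 4$ ($b = - (-4 + 0) = \left(-1\right) \left(-4\right) = 4$)
$h{\left(O \right)} = - \frac{O^{2}}{6}$
$h{\left(b \right)} c = - \frac{4^{2}}{6} \cdot \frac{1}{4304} = \left(- \frac{1}{6}\right) 16 \cdot \frac{1}{4304} = \left(- \frac{8}{3}\right) \frac{1}{4304} = - \frac{1}{1614}$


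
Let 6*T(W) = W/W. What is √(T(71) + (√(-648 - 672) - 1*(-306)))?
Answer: √(11022 + 72*I*√330)/6 ≈ 17.528 + 1.0364*I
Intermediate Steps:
T(W) = ⅙ (T(W) = (W/W)/6 = (⅙)*1 = ⅙)
√(T(71) + (√(-648 - 672) - 1*(-306))) = √(⅙ + (√(-648 - 672) - 1*(-306))) = √(⅙ + (√(-1320) + 306)) = √(⅙ + (2*I*√330 + 306)) = √(⅙ + (306 + 2*I*√330)) = √(1837/6 + 2*I*√330)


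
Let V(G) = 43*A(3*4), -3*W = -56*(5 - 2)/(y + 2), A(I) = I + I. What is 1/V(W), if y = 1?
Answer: 1/1032 ≈ 0.00096899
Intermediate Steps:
A(I) = 2*I
W = 56/3 (W = -(-56)*(5 - 2)/(1 + 2)/3 = -(-56)*3/3/3 = -(-56)*3*(1/3)/3 = -(-56)/3 = -1/3*(-56) = 56/3 ≈ 18.667)
V(G) = 1032 (V(G) = 43*(2*(3*4)) = 43*(2*12) = 43*24 = 1032)
1/V(W) = 1/1032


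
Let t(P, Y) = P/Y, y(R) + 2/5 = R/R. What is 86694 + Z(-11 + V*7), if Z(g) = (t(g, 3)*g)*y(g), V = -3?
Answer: 434494/5 ≈ 86899.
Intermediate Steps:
y(R) = 3/5 (y(R) = -2/5 + R/R = -2/5 + 1 = 3/5)
Z(g) = g**2/5 (Z(g) = ((g/3)*g)*(3/5) = (g**2/3)*(3/5) = g**2/5)
86694 + Z(-11 + V*7) = 86694 + (-11 - 3*7)**2/5 = 86694 + (-11 - 21)**2/5 = 86694 + (1/5)*(-32)**2 = 86694 + (1/5)*1024 = 86694 + 1024/5 = 434494/5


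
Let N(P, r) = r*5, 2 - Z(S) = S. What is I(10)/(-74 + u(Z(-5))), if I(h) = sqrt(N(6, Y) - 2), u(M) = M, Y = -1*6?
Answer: -4*I*sqrt(2)/67 ≈ -0.084431*I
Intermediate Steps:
Z(S) = 2 - S
Y = -6
N(P, r) = 5*r
I(h) = 4*I*sqrt(2) (I(h) = sqrt(5*(-6) - 2) = sqrt(-30 - 2) = sqrt(-32) = 4*I*sqrt(2))
I(10)/(-74 + u(Z(-5))) = (4*I*sqrt(2))/(-74 + (2 - 1*(-5))) = (4*I*sqrt(2))/(-74 + (2 + 5)) = (4*I*sqrt(2))/(-74 + 7) = (4*I*sqrt(2))/(-67) = -4*I*sqrt(2)/67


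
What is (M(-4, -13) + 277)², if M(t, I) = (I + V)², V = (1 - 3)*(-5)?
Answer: 81796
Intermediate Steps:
V = 10 (V = -2*(-5) = 10)
M(t, I) = (10 + I)² (M(t, I) = (I + 10)² = (10 + I)²)
(M(-4, -13) + 277)² = ((10 - 13)² + 277)² = ((-3)² + 277)² = (9 + 277)² = 286² = 81796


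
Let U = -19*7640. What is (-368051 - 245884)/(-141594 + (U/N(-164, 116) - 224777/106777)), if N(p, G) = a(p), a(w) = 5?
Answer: 21851379165/6073052393 ≈ 3.5981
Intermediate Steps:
U = -145160
N(p, G) = 5
(-368051 - 245884)/(-141594 + (U/N(-164, 116) - 224777/106777)) = (-368051 - 245884)/(-141594 + (-145160/5 - 224777/106777)) = -613935/(-141594 + (-145160*⅕ - 224777*1/106777)) = -613935/(-141594 + (-29032 - 224777/106777)) = -613935/(-141594 - 3100174641/106777) = -613935/(-18219157179/106777) = -613935*(-106777/18219157179) = 21851379165/6073052393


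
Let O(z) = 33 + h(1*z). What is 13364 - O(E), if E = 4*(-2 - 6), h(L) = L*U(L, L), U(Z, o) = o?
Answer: 12307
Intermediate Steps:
h(L) = L² (h(L) = L*L = L²)
E = -32 (E = 4*(-8) = -32)
O(z) = 33 + z² (O(z) = 33 + (1*z)² = 33 + z²)
13364 - O(E) = 13364 - (33 + (-32)²) = 13364 - (33 + 1024) = 13364 - 1*1057 = 13364 - 1057 = 12307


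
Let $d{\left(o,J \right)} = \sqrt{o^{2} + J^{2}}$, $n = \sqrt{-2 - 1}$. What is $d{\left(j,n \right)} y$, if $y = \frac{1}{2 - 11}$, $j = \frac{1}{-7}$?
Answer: $- \frac{i \sqrt{146}}{63} \approx - 0.19179 i$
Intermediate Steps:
$j = - \frac{1}{7} \approx -0.14286$
$n = i \sqrt{3}$ ($n = \sqrt{-3} = i \sqrt{3} \approx 1.732 i$)
$y = - \frac{1}{9}$ ($y = \frac{1}{-9} = - \frac{1}{9} \approx -0.11111$)
$d{\left(o,J \right)} = \sqrt{J^{2} + o^{2}}$
$d{\left(j,n \right)} y = \sqrt{\left(i \sqrt{3}\right)^{2} + \left(- \frac{1}{7}\right)^{2}} \left(- \frac{1}{9}\right) = \sqrt{-3 + \frac{1}{49}} \left(- \frac{1}{9}\right) = \sqrt{- \frac{146}{49}} \left(- \frac{1}{9}\right) = \frac{i \sqrt{146}}{7} \left(- \frac{1}{9}\right) = - \frac{i \sqrt{146}}{63}$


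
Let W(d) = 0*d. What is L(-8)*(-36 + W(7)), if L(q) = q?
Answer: 288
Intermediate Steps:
W(d) = 0
L(-8)*(-36 + W(7)) = -8*(-36 + 0) = -8*(-36) = 288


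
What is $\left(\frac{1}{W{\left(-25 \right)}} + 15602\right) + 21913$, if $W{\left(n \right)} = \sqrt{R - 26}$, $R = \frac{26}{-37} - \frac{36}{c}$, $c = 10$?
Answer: $37515 - \frac{i \sqrt{1037110}}{5606} \approx 37515.0 - 0.18166 i$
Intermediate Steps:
$R = - \frac{796}{185}$ ($R = \frac{26}{-37} - \frac{36}{10} = 26 \left(- \frac{1}{37}\right) - \frac{18}{5} = - \frac{26}{37} - \frac{18}{5} = - \frac{796}{185} \approx -4.3027$)
$W{\left(n \right)} = \frac{i \sqrt{1037110}}{185}$ ($W{\left(n \right)} = \sqrt{- \frac{796}{185} - 26} = \sqrt{- \frac{5606}{185}} = \frac{i \sqrt{1037110}}{185}$)
$\left(\frac{1}{W{\left(-25 \right)}} + 15602\right) + 21913 = \left(\frac{1}{\frac{1}{185} i \sqrt{1037110}} + 15602\right) + 21913 = \left(- \frac{i \sqrt{1037110}}{5606} + 15602\right) + 21913 = \left(15602 - \frac{i \sqrt{1037110}}{5606}\right) + 21913 = 37515 - \frac{i \sqrt{1037110}}{5606}$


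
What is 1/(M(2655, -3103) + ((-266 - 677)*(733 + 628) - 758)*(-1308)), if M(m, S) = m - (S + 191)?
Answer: 1/1679714315 ≈ 5.9534e-10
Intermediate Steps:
M(m, S) = -191 + m - S (M(m, S) = m - (191 + S) = m + (-191 - S) = -191 + m - S)
1/(M(2655, -3103) + ((-266 - 677)*(733 + 628) - 758)*(-1308)) = 1/((-191 + 2655 - 1*(-3103)) + ((-266 - 677)*(733 + 628) - 758)*(-1308)) = 1/((-191 + 2655 + 3103) + (-943*1361 - 758)*(-1308)) = 1/(5567 + (-1283423 - 758)*(-1308)) = 1/(5567 - 1284181*(-1308)) = 1/(5567 + 1679708748) = 1/1679714315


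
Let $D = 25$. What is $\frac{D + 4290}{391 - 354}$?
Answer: $\frac{4315}{37} \approx 116.62$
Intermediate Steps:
$\frac{D + 4290}{391 - 354} = \frac{25 + 4290}{391 - 354} = \frac{4315}{37}$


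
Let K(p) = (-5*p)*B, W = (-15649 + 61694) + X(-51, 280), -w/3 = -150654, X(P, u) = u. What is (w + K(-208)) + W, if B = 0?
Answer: 498287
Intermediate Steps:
w = 451962 (w = -3*(-150654) = 451962)
W = 46325 (W = (-15649 + 61694) + 280 = 46045 + 280 = 46325)
K(p) = 0 (K(p) = -5*p*0 = 0)
(w + K(-208)) + W = (451962 + 0) + 46325 = 451962 + 46325 = 498287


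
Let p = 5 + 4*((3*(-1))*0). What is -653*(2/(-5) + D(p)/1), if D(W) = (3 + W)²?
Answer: -207654/5 ≈ -41531.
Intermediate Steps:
p = 5 (p = 5 + 4*(-3*0) = 5 + 4*0 = 5 + 0 = 5)
-653*(2/(-5) + D(p)/1) = -653*(2/(-5) + (3 + 5)²/1) = -653*(2*(-⅕) + 8²*1) = -653*(-⅖ + 64*1) = -653*(-⅖ + 64) = -653*318/5 = -207654/5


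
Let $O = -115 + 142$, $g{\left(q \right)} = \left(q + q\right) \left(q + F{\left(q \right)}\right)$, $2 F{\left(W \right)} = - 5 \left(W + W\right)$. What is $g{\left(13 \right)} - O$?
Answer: $-1379$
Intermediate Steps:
$F{\left(W \right)} = - 5 W$ ($F{\left(W \right)} = \frac{\left(-5\right) \left(W + W\right)}{2} = \frac{\left(-5\right) 2 W}{2} = \frac{\left(-10\right) W}{2} = - 5 W$)
$g{\left(q \right)} = - 8 q^{2}$ ($g{\left(q \right)} = \left(q + q\right) \left(q - 5 q\right) = 2 q \left(- 4 q\right) = - 8 q^{2}$)
$O = 27$
$g{\left(13 \right)} - O = - 8 \cdot 13^{2} - 27 = \left(-8\right) 169 - 27 = -1352 - 27 = -1379$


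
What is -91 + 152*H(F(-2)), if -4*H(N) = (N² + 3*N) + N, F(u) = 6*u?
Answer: -3739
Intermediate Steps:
H(N) = -N - N²/4 (H(N) = -((N² + 3*N) + N)/4 = -(N² + 4*N)/4 = -N - N²/4)
-91 + 152*H(F(-2)) = -91 + 152*(-6*(-2)*(4 + 6*(-2))/4) = -91 + 152*(-¼*(-12)*(4 - 12)) = -91 + 152*(-¼*(-12)*(-8)) = -91 + 152*(-24) = -91 - 3648 = -3739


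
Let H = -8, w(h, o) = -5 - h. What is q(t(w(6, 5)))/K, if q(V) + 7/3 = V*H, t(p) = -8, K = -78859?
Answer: -185/236577 ≈ -0.00078199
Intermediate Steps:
q(V) = -7/3 - 8*V (q(V) = -7/3 + V*(-8) = -7/3 - 8*V)
q(t(w(6, 5)))/K = (-7/3 - 8*(-8))/(-78859) = (-7/3 + 64)*(-1/78859) = (185/3)*(-1/78859) = -185/236577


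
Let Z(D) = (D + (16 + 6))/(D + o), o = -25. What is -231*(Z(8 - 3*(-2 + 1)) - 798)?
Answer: 369765/2 ≈ 1.8488e+5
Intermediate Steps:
Z(D) = (22 + D)/(-25 + D) (Z(D) = (D + (16 + 6))/(D - 25) = (D + 22)/(-25 + D) = (22 + D)/(-25 + D))
-231*(Z(8 - 3*(-2 + 1)) - 798) = -231*((22 + (8 - 3*(-2 + 1)))/(-25 + (8 - 3*(-2 + 1))) - 798) = -231*((22 + (8 - 3*(-1)))/(-25 + (8 - 3*(-1))) - 798) = -231*((22 + (8 - 1*(-3)))/(-25 + (8 - 1*(-3))) - 798) = -231*((22 + (8 + 3))/(-25 + (8 + 3)) - 798) = -231*((22 + 11)/(-25 + 11) - 798) = -231*(33/(-14) - 798) = -231*(-1/14*33 - 798) = -231*(-33/14 - 798) = -231*(-11205/14) = 369765/2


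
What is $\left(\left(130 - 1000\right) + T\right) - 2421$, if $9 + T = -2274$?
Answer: $-5574$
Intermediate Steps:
$T = -2283$ ($T = -9 - 2274 = -2283$)
$\left(\left(130 - 1000\right) + T\right) - 2421 = \left(\left(130 - 1000\right) - 2283\right) - 2421 = \left(-870 - 2283\right) - 2421 = -3153 - 2421 = -5574$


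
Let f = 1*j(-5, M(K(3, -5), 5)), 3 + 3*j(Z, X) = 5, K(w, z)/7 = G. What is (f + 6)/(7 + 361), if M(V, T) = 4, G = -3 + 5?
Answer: 5/276 ≈ 0.018116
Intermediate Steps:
G = 2
K(w, z) = 14 (K(w, z) = 7*2 = 14)
j(Z, X) = ⅔ (j(Z, X) = -1 + (⅓)*5 = -1 + 5/3 = ⅔)
f = ⅔ (f = 1*(⅔) = ⅔ ≈ 0.66667)
(f + 6)/(7 + 361) = (⅔ + 6)/(7 + 361) = (20/3)/368 = (20/3)*(1/368) = 5/276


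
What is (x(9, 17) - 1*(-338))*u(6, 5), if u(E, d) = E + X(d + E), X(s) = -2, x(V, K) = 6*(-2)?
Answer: 1304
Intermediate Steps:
x(V, K) = -12
u(E, d) = -2 + E (u(E, d) = E - 2 = -2 + E)
(x(9, 17) - 1*(-338))*u(6, 5) = (-12 - 1*(-338))*(-2 + 6) = (-12 + 338)*4 = 326*4 = 1304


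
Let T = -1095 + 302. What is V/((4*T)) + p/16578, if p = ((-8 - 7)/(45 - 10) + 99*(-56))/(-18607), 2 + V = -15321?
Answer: 5514430912883/1141532974764 ≈ 4.8307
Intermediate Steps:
T = -793
V = -15323 (V = -2 - 15321 = -15323)
p = 38811/130249 (p = (-15/35 - 5544)*(-1/18607) = (-15*1/35 - 5544)*(-1/18607) = (-3/7 - 5544)*(-1/18607) = -38811/7*(-1/18607) = 38811/130249 ≈ 0.29798)
V/((4*T)) + p/16578 = -15323/(4*(-793)) + (38811/130249)/16578 = -15323/(-3172) + (38811/130249)*(1/16578) = -15323*(-1/3172) + 12937/719755974 = 15323/3172 + 12937/719755974 = 5514430912883/1141532974764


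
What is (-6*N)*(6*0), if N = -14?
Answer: 0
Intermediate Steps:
(-6*N)*(6*0) = (-6*(-14))*(6*0) = 84*0 = 0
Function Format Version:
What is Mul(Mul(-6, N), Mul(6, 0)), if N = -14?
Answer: 0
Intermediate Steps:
Mul(Mul(-6, N), Mul(6, 0)) = Mul(Mul(-6, -14), Mul(6, 0)) = Mul(84, 0) = 0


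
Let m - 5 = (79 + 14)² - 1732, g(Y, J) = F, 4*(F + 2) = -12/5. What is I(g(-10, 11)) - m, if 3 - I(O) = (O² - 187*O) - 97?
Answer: -182874/25 ≈ -7315.0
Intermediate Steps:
F = -13/5 (F = -2 + (-12/5)/4 = -2 + (-12*⅕)/4 = -2 + (¼)*(-12/5) = -2 - ⅗ = -13/5 ≈ -2.6000)
g(Y, J) = -13/5
I(O) = 100 - O² + 187*O (I(O) = 3 - ((O² - 187*O) - 97) = 3 - (-97 + O² - 187*O) = 3 + (97 - O² + 187*O) = 100 - O² + 187*O)
m = 6922 (m = 5 + ((79 + 14)² - 1732) = 5 + (93² - 1732) = 5 + (8649 - 1732) = 5 + 6917 = 6922)
I(g(-10, 11)) - m = (100 - (-13/5)² + 187*(-13/5)) - 1*6922 = (100 - 1*169/25 - 2431/5) - 6922 = (100 - 169/25 - 2431/5) - 6922 = -9824/25 - 6922 = -182874/25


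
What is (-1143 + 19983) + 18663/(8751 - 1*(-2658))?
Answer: 71654741/3803 ≈ 18842.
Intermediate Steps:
(-1143 + 19983) + 18663/(8751 - 1*(-2658)) = 18840 + 18663/(8751 + 2658) = 18840 + 18663/11409 = 18840 + 18663*(1/11409) = 18840 + 6221/3803 = 71654741/3803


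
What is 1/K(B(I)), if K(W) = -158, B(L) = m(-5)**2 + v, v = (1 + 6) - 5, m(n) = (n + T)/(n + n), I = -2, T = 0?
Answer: -1/158 ≈ -0.0063291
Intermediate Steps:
m(n) = 1/2 (m(n) = (n + 0)/(n + n) = n/((2*n)) = n*(1/(2*n)) = 1/2)
v = 2 (v = 7 - 5 = 2)
B(L) = 9/4 (B(L) = (1/2)**2 + 2 = 1/4 + 2 = 9/4)
1/K(B(I)) = 1/(-158) = -1/158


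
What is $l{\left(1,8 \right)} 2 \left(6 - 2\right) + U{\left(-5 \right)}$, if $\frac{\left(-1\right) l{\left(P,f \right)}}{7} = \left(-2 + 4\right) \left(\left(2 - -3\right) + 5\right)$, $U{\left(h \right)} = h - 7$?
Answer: $-1132$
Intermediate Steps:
$U{\left(h \right)} = -7 + h$
$l{\left(P,f \right)} = -140$ ($l{\left(P,f \right)} = - 7 \left(-2 + 4\right) \left(\left(2 - -3\right) + 5\right) = - 7 \cdot 2 \left(\left(2 + 3\right) + 5\right) = - 7 \cdot 2 \left(5 + 5\right) = - 7 \cdot 2 \cdot 10 = \left(-7\right) 20 = -140$)
$l{\left(1,8 \right)} 2 \left(6 - 2\right) + U{\left(-5 \right)} = - 140 \cdot 2 \left(6 - 2\right) - 12 = - 140 \cdot 2 \cdot 4 - 12 = \left(-140\right) 8 - 12 = -1120 - 12 = -1132$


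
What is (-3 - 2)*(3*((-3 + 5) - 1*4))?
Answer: 30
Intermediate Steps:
(-3 - 2)*(3*((-3 + 5) - 1*4)) = -15*(2 - 4) = -15*(-2) = -5*(-6) = 30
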